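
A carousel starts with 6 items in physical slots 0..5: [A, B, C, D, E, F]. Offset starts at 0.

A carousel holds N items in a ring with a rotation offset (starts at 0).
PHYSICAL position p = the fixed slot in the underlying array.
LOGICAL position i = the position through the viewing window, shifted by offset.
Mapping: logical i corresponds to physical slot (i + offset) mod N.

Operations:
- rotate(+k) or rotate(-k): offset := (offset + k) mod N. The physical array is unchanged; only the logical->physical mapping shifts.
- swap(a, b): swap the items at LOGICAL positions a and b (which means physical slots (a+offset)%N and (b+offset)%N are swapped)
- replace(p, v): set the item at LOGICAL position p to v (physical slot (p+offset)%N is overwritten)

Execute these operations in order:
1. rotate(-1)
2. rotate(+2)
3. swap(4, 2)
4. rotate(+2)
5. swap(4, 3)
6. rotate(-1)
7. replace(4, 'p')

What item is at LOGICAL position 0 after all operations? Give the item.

Answer: C

Derivation:
After op 1 (rotate(-1)): offset=5, physical=[A,B,C,D,E,F], logical=[F,A,B,C,D,E]
After op 2 (rotate(+2)): offset=1, physical=[A,B,C,D,E,F], logical=[B,C,D,E,F,A]
After op 3 (swap(4, 2)): offset=1, physical=[A,B,C,F,E,D], logical=[B,C,F,E,D,A]
After op 4 (rotate(+2)): offset=3, physical=[A,B,C,F,E,D], logical=[F,E,D,A,B,C]
After op 5 (swap(4, 3)): offset=3, physical=[B,A,C,F,E,D], logical=[F,E,D,B,A,C]
After op 6 (rotate(-1)): offset=2, physical=[B,A,C,F,E,D], logical=[C,F,E,D,B,A]
After op 7 (replace(4, 'p')): offset=2, physical=[p,A,C,F,E,D], logical=[C,F,E,D,p,A]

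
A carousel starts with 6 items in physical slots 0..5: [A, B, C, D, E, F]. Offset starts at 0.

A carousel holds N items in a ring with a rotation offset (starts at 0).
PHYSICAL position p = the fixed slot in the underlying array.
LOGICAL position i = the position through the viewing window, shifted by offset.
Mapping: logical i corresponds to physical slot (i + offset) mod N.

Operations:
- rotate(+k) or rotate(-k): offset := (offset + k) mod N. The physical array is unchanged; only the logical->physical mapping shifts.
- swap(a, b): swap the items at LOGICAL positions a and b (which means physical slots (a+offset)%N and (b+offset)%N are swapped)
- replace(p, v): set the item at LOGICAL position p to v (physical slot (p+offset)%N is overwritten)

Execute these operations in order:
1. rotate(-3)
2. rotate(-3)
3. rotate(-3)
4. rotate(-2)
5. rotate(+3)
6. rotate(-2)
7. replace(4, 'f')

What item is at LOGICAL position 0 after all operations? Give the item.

Answer: C

Derivation:
After op 1 (rotate(-3)): offset=3, physical=[A,B,C,D,E,F], logical=[D,E,F,A,B,C]
After op 2 (rotate(-3)): offset=0, physical=[A,B,C,D,E,F], logical=[A,B,C,D,E,F]
After op 3 (rotate(-3)): offset=3, physical=[A,B,C,D,E,F], logical=[D,E,F,A,B,C]
After op 4 (rotate(-2)): offset=1, physical=[A,B,C,D,E,F], logical=[B,C,D,E,F,A]
After op 5 (rotate(+3)): offset=4, physical=[A,B,C,D,E,F], logical=[E,F,A,B,C,D]
After op 6 (rotate(-2)): offset=2, physical=[A,B,C,D,E,F], logical=[C,D,E,F,A,B]
After op 7 (replace(4, 'f')): offset=2, physical=[f,B,C,D,E,F], logical=[C,D,E,F,f,B]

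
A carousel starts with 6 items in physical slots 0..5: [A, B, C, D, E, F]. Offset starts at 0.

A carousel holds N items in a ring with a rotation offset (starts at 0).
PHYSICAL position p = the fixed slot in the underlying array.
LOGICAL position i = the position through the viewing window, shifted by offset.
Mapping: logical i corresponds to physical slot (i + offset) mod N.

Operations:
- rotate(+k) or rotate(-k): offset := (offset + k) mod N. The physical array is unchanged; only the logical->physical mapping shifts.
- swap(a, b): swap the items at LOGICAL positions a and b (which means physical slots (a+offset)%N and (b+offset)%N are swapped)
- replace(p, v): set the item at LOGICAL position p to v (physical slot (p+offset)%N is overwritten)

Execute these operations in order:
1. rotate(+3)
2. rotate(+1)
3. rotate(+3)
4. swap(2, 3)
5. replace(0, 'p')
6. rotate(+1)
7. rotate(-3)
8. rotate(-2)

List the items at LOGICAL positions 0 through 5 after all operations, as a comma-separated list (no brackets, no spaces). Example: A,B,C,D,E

Answer: E,D,F,A,p,C

Derivation:
After op 1 (rotate(+3)): offset=3, physical=[A,B,C,D,E,F], logical=[D,E,F,A,B,C]
After op 2 (rotate(+1)): offset=4, physical=[A,B,C,D,E,F], logical=[E,F,A,B,C,D]
After op 3 (rotate(+3)): offset=1, physical=[A,B,C,D,E,F], logical=[B,C,D,E,F,A]
After op 4 (swap(2, 3)): offset=1, physical=[A,B,C,E,D,F], logical=[B,C,E,D,F,A]
After op 5 (replace(0, 'p')): offset=1, physical=[A,p,C,E,D,F], logical=[p,C,E,D,F,A]
After op 6 (rotate(+1)): offset=2, physical=[A,p,C,E,D,F], logical=[C,E,D,F,A,p]
After op 7 (rotate(-3)): offset=5, physical=[A,p,C,E,D,F], logical=[F,A,p,C,E,D]
After op 8 (rotate(-2)): offset=3, physical=[A,p,C,E,D,F], logical=[E,D,F,A,p,C]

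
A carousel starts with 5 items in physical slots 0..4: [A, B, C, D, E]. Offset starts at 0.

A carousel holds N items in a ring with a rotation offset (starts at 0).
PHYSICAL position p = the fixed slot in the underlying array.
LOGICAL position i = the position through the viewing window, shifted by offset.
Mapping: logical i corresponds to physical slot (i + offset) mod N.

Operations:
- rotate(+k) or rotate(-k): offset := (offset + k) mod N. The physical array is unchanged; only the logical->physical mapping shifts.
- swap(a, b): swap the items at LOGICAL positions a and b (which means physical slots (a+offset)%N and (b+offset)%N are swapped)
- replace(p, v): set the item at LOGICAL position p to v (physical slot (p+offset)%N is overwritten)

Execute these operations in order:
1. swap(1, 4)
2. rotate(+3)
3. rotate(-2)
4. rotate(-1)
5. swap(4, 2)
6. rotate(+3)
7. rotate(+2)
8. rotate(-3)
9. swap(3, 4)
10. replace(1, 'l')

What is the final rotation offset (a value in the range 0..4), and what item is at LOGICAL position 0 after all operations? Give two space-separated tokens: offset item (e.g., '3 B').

Answer: 2 B

Derivation:
After op 1 (swap(1, 4)): offset=0, physical=[A,E,C,D,B], logical=[A,E,C,D,B]
After op 2 (rotate(+3)): offset=3, physical=[A,E,C,D,B], logical=[D,B,A,E,C]
After op 3 (rotate(-2)): offset=1, physical=[A,E,C,D,B], logical=[E,C,D,B,A]
After op 4 (rotate(-1)): offset=0, physical=[A,E,C,D,B], logical=[A,E,C,D,B]
After op 5 (swap(4, 2)): offset=0, physical=[A,E,B,D,C], logical=[A,E,B,D,C]
After op 6 (rotate(+3)): offset=3, physical=[A,E,B,D,C], logical=[D,C,A,E,B]
After op 7 (rotate(+2)): offset=0, physical=[A,E,B,D,C], logical=[A,E,B,D,C]
After op 8 (rotate(-3)): offset=2, physical=[A,E,B,D,C], logical=[B,D,C,A,E]
After op 9 (swap(3, 4)): offset=2, physical=[E,A,B,D,C], logical=[B,D,C,E,A]
After op 10 (replace(1, 'l')): offset=2, physical=[E,A,B,l,C], logical=[B,l,C,E,A]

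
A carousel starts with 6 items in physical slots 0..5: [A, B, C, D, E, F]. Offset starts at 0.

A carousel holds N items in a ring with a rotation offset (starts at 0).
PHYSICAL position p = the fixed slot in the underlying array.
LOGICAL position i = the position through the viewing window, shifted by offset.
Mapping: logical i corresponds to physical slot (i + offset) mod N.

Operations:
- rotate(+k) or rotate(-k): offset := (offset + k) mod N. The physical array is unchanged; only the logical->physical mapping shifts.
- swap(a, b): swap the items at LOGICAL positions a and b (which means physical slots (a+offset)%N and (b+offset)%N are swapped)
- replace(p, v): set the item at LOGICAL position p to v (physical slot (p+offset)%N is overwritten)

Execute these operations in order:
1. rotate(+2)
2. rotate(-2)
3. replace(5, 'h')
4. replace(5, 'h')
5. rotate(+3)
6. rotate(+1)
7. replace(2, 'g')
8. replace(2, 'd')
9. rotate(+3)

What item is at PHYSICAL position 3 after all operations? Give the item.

Answer: D

Derivation:
After op 1 (rotate(+2)): offset=2, physical=[A,B,C,D,E,F], logical=[C,D,E,F,A,B]
After op 2 (rotate(-2)): offset=0, physical=[A,B,C,D,E,F], logical=[A,B,C,D,E,F]
After op 3 (replace(5, 'h')): offset=0, physical=[A,B,C,D,E,h], logical=[A,B,C,D,E,h]
After op 4 (replace(5, 'h')): offset=0, physical=[A,B,C,D,E,h], logical=[A,B,C,D,E,h]
After op 5 (rotate(+3)): offset=3, physical=[A,B,C,D,E,h], logical=[D,E,h,A,B,C]
After op 6 (rotate(+1)): offset=4, physical=[A,B,C,D,E,h], logical=[E,h,A,B,C,D]
After op 7 (replace(2, 'g')): offset=4, physical=[g,B,C,D,E,h], logical=[E,h,g,B,C,D]
After op 8 (replace(2, 'd')): offset=4, physical=[d,B,C,D,E,h], logical=[E,h,d,B,C,D]
After op 9 (rotate(+3)): offset=1, physical=[d,B,C,D,E,h], logical=[B,C,D,E,h,d]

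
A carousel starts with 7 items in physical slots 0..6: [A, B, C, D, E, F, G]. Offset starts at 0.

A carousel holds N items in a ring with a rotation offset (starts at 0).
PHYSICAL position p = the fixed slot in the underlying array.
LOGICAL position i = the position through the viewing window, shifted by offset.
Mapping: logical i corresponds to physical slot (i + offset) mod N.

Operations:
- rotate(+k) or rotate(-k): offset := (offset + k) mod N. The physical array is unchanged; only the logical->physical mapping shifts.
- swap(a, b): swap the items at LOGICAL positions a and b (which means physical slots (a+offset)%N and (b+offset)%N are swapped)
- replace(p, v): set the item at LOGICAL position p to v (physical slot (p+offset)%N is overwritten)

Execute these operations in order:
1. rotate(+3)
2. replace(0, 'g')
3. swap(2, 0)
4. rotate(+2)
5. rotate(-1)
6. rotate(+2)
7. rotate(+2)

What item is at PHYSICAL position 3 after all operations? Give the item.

After op 1 (rotate(+3)): offset=3, physical=[A,B,C,D,E,F,G], logical=[D,E,F,G,A,B,C]
After op 2 (replace(0, 'g')): offset=3, physical=[A,B,C,g,E,F,G], logical=[g,E,F,G,A,B,C]
After op 3 (swap(2, 0)): offset=3, physical=[A,B,C,F,E,g,G], logical=[F,E,g,G,A,B,C]
After op 4 (rotate(+2)): offset=5, physical=[A,B,C,F,E,g,G], logical=[g,G,A,B,C,F,E]
After op 5 (rotate(-1)): offset=4, physical=[A,B,C,F,E,g,G], logical=[E,g,G,A,B,C,F]
After op 6 (rotate(+2)): offset=6, physical=[A,B,C,F,E,g,G], logical=[G,A,B,C,F,E,g]
After op 7 (rotate(+2)): offset=1, physical=[A,B,C,F,E,g,G], logical=[B,C,F,E,g,G,A]

Answer: F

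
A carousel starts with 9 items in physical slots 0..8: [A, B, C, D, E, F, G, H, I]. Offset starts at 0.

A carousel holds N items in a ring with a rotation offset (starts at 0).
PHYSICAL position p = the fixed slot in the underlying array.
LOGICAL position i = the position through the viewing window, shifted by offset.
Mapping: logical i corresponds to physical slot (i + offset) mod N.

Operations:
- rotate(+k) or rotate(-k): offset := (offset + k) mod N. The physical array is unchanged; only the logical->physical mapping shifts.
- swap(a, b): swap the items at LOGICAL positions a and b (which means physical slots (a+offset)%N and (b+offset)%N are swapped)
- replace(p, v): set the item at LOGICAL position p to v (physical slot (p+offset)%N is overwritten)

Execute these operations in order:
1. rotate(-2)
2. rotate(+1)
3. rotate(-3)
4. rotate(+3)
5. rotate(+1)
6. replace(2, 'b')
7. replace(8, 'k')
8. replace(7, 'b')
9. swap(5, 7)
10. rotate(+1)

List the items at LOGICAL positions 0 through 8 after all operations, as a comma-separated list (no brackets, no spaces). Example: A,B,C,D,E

Answer: B,b,D,E,b,G,F,k,A

Derivation:
After op 1 (rotate(-2)): offset=7, physical=[A,B,C,D,E,F,G,H,I], logical=[H,I,A,B,C,D,E,F,G]
After op 2 (rotate(+1)): offset=8, physical=[A,B,C,D,E,F,G,H,I], logical=[I,A,B,C,D,E,F,G,H]
After op 3 (rotate(-3)): offset=5, physical=[A,B,C,D,E,F,G,H,I], logical=[F,G,H,I,A,B,C,D,E]
After op 4 (rotate(+3)): offset=8, physical=[A,B,C,D,E,F,G,H,I], logical=[I,A,B,C,D,E,F,G,H]
After op 5 (rotate(+1)): offset=0, physical=[A,B,C,D,E,F,G,H,I], logical=[A,B,C,D,E,F,G,H,I]
After op 6 (replace(2, 'b')): offset=0, physical=[A,B,b,D,E,F,G,H,I], logical=[A,B,b,D,E,F,G,H,I]
After op 7 (replace(8, 'k')): offset=0, physical=[A,B,b,D,E,F,G,H,k], logical=[A,B,b,D,E,F,G,H,k]
After op 8 (replace(7, 'b')): offset=0, physical=[A,B,b,D,E,F,G,b,k], logical=[A,B,b,D,E,F,G,b,k]
After op 9 (swap(5, 7)): offset=0, physical=[A,B,b,D,E,b,G,F,k], logical=[A,B,b,D,E,b,G,F,k]
After op 10 (rotate(+1)): offset=1, physical=[A,B,b,D,E,b,G,F,k], logical=[B,b,D,E,b,G,F,k,A]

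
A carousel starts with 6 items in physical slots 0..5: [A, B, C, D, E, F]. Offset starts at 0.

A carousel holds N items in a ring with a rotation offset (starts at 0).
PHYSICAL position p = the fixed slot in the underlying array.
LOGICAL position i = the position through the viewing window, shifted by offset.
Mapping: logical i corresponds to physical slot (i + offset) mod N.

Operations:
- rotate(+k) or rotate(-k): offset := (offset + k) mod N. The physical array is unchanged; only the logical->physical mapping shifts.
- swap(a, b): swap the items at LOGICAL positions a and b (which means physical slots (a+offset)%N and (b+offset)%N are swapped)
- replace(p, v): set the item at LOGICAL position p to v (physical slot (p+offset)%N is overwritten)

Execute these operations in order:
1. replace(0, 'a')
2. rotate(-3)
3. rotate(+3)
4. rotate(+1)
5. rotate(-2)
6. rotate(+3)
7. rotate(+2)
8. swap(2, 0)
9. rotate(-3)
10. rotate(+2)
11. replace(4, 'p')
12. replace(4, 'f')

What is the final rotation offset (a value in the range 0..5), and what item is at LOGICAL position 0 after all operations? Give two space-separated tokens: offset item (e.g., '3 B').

Answer: 3 D

Derivation:
After op 1 (replace(0, 'a')): offset=0, physical=[a,B,C,D,E,F], logical=[a,B,C,D,E,F]
After op 2 (rotate(-3)): offset=3, physical=[a,B,C,D,E,F], logical=[D,E,F,a,B,C]
After op 3 (rotate(+3)): offset=0, physical=[a,B,C,D,E,F], logical=[a,B,C,D,E,F]
After op 4 (rotate(+1)): offset=1, physical=[a,B,C,D,E,F], logical=[B,C,D,E,F,a]
After op 5 (rotate(-2)): offset=5, physical=[a,B,C,D,E,F], logical=[F,a,B,C,D,E]
After op 6 (rotate(+3)): offset=2, physical=[a,B,C,D,E,F], logical=[C,D,E,F,a,B]
After op 7 (rotate(+2)): offset=4, physical=[a,B,C,D,E,F], logical=[E,F,a,B,C,D]
After op 8 (swap(2, 0)): offset=4, physical=[E,B,C,D,a,F], logical=[a,F,E,B,C,D]
After op 9 (rotate(-3)): offset=1, physical=[E,B,C,D,a,F], logical=[B,C,D,a,F,E]
After op 10 (rotate(+2)): offset=3, physical=[E,B,C,D,a,F], logical=[D,a,F,E,B,C]
After op 11 (replace(4, 'p')): offset=3, physical=[E,p,C,D,a,F], logical=[D,a,F,E,p,C]
After op 12 (replace(4, 'f')): offset=3, physical=[E,f,C,D,a,F], logical=[D,a,F,E,f,C]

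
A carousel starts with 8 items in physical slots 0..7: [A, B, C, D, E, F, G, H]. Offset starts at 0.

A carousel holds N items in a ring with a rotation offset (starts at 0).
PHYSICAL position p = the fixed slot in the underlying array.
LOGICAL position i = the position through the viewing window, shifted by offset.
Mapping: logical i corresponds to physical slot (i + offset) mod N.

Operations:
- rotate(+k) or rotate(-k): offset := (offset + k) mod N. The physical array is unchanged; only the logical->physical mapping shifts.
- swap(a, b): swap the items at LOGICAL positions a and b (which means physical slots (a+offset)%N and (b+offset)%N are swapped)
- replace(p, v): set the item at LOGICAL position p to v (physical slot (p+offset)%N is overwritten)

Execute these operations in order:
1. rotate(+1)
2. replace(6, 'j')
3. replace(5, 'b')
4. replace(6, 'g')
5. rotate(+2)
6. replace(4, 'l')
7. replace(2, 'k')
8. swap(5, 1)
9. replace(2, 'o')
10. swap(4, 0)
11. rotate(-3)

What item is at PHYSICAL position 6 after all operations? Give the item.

After op 1 (rotate(+1)): offset=1, physical=[A,B,C,D,E,F,G,H], logical=[B,C,D,E,F,G,H,A]
After op 2 (replace(6, 'j')): offset=1, physical=[A,B,C,D,E,F,G,j], logical=[B,C,D,E,F,G,j,A]
After op 3 (replace(5, 'b')): offset=1, physical=[A,B,C,D,E,F,b,j], logical=[B,C,D,E,F,b,j,A]
After op 4 (replace(6, 'g')): offset=1, physical=[A,B,C,D,E,F,b,g], logical=[B,C,D,E,F,b,g,A]
After op 5 (rotate(+2)): offset=3, physical=[A,B,C,D,E,F,b,g], logical=[D,E,F,b,g,A,B,C]
After op 6 (replace(4, 'l')): offset=3, physical=[A,B,C,D,E,F,b,l], logical=[D,E,F,b,l,A,B,C]
After op 7 (replace(2, 'k')): offset=3, physical=[A,B,C,D,E,k,b,l], logical=[D,E,k,b,l,A,B,C]
After op 8 (swap(5, 1)): offset=3, physical=[E,B,C,D,A,k,b,l], logical=[D,A,k,b,l,E,B,C]
After op 9 (replace(2, 'o')): offset=3, physical=[E,B,C,D,A,o,b,l], logical=[D,A,o,b,l,E,B,C]
After op 10 (swap(4, 0)): offset=3, physical=[E,B,C,l,A,o,b,D], logical=[l,A,o,b,D,E,B,C]
After op 11 (rotate(-3)): offset=0, physical=[E,B,C,l,A,o,b,D], logical=[E,B,C,l,A,o,b,D]

Answer: b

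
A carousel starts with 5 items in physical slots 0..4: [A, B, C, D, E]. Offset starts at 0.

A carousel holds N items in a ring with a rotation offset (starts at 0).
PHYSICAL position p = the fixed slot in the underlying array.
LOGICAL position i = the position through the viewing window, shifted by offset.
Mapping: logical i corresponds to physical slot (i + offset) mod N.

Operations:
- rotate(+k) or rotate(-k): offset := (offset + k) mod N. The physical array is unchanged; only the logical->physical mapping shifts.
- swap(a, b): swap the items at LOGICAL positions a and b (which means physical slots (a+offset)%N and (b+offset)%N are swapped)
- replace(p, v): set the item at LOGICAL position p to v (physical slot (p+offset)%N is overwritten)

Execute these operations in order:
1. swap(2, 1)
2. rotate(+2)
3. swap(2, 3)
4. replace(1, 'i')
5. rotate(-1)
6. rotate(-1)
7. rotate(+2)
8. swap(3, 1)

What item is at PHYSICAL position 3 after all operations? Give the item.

Answer: E

Derivation:
After op 1 (swap(2, 1)): offset=0, physical=[A,C,B,D,E], logical=[A,C,B,D,E]
After op 2 (rotate(+2)): offset=2, physical=[A,C,B,D,E], logical=[B,D,E,A,C]
After op 3 (swap(2, 3)): offset=2, physical=[E,C,B,D,A], logical=[B,D,A,E,C]
After op 4 (replace(1, 'i')): offset=2, physical=[E,C,B,i,A], logical=[B,i,A,E,C]
After op 5 (rotate(-1)): offset=1, physical=[E,C,B,i,A], logical=[C,B,i,A,E]
After op 6 (rotate(-1)): offset=0, physical=[E,C,B,i,A], logical=[E,C,B,i,A]
After op 7 (rotate(+2)): offset=2, physical=[E,C,B,i,A], logical=[B,i,A,E,C]
After op 8 (swap(3, 1)): offset=2, physical=[i,C,B,E,A], logical=[B,E,A,i,C]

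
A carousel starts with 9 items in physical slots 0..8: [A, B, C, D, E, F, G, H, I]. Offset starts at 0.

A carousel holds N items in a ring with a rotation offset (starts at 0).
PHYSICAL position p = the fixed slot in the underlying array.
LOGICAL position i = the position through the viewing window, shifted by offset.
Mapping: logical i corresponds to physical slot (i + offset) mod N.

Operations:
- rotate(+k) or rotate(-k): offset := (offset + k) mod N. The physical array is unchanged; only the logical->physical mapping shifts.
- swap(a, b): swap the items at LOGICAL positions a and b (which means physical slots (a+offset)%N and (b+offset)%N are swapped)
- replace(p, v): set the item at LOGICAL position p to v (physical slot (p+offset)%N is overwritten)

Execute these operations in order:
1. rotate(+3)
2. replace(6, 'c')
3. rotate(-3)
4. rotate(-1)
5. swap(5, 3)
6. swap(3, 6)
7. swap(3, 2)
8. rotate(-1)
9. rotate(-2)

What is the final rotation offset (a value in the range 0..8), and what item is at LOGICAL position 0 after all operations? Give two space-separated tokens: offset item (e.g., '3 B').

After op 1 (rotate(+3)): offset=3, physical=[A,B,C,D,E,F,G,H,I], logical=[D,E,F,G,H,I,A,B,C]
After op 2 (replace(6, 'c')): offset=3, physical=[c,B,C,D,E,F,G,H,I], logical=[D,E,F,G,H,I,c,B,C]
After op 3 (rotate(-3)): offset=0, physical=[c,B,C,D,E,F,G,H,I], logical=[c,B,C,D,E,F,G,H,I]
After op 4 (rotate(-1)): offset=8, physical=[c,B,C,D,E,F,G,H,I], logical=[I,c,B,C,D,E,F,G,H]
After op 5 (swap(5, 3)): offset=8, physical=[c,B,E,D,C,F,G,H,I], logical=[I,c,B,E,D,C,F,G,H]
After op 6 (swap(3, 6)): offset=8, physical=[c,B,F,D,C,E,G,H,I], logical=[I,c,B,F,D,C,E,G,H]
After op 7 (swap(3, 2)): offset=8, physical=[c,F,B,D,C,E,G,H,I], logical=[I,c,F,B,D,C,E,G,H]
After op 8 (rotate(-1)): offset=7, physical=[c,F,B,D,C,E,G,H,I], logical=[H,I,c,F,B,D,C,E,G]
After op 9 (rotate(-2)): offset=5, physical=[c,F,B,D,C,E,G,H,I], logical=[E,G,H,I,c,F,B,D,C]

Answer: 5 E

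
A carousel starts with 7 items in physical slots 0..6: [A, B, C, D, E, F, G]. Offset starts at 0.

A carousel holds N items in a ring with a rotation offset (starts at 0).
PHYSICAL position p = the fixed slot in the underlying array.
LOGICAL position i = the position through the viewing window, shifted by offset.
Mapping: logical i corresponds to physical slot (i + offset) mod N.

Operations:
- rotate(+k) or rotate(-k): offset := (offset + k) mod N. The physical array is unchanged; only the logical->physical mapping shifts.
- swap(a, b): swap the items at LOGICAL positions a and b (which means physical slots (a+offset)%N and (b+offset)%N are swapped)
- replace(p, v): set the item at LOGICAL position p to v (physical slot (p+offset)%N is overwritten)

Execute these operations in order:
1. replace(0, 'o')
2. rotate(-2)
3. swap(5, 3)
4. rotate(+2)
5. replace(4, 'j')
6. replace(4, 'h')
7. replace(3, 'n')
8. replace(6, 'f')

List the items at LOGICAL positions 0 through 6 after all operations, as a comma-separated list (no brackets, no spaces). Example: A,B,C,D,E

After op 1 (replace(0, 'o')): offset=0, physical=[o,B,C,D,E,F,G], logical=[o,B,C,D,E,F,G]
After op 2 (rotate(-2)): offset=5, physical=[o,B,C,D,E,F,G], logical=[F,G,o,B,C,D,E]
After op 3 (swap(5, 3)): offset=5, physical=[o,D,C,B,E,F,G], logical=[F,G,o,D,C,B,E]
After op 4 (rotate(+2)): offset=0, physical=[o,D,C,B,E,F,G], logical=[o,D,C,B,E,F,G]
After op 5 (replace(4, 'j')): offset=0, physical=[o,D,C,B,j,F,G], logical=[o,D,C,B,j,F,G]
After op 6 (replace(4, 'h')): offset=0, physical=[o,D,C,B,h,F,G], logical=[o,D,C,B,h,F,G]
After op 7 (replace(3, 'n')): offset=0, physical=[o,D,C,n,h,F,G], logical=[o,D,C,n,h,F,G]
After op 8 (replace(6, 'f')): offset=0, physical=[o,D,C,n,h,F,f], logical=[o,D,C,n,h,F,f]

Answer: o,D,C,n,h,F,f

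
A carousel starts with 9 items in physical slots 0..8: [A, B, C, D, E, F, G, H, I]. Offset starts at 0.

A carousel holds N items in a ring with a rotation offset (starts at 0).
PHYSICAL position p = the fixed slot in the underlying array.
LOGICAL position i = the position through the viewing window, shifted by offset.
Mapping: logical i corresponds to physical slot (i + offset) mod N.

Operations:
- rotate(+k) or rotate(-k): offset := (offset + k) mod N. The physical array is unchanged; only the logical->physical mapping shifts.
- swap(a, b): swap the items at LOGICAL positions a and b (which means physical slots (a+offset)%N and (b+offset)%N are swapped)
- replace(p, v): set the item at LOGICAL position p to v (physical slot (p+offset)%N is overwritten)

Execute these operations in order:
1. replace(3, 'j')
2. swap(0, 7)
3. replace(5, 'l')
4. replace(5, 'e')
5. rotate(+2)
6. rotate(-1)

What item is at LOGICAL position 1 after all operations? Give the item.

After op 1 (replace(3, 'j')): offset=0, physical=[A,B,C,j,E,F,G,H,I], logical=[A,B,C,j,E,F,G,H,I]
After op 2 (swap(0, 7)): offset=0, physical=[H,B,C,j,E,F,G,A,I], logical=[H,B,C,j,E,F,G,A,I]
After op 3 (replace(5, 'l')): offset=0, physical=[H,B,C,j,E,l,G,A,I], logical=[H,B,C,j,E,l,G,A,I]
After op 4 (replace(5, 'e')): offset=0, physical=[H,B,C,j,E,e,G,A,I], logical=[H,B,C,j,E,e,G,A,I]
After op 5 (rotate(+2)): offset=2, physical=[H,B,C,j,E,e,G,A,I], logical=[C,j,E,e,G,A,I,H,B]
After op 6 (rotate(-1)): offset=1, physical=[H,B,C,j,E,e,G,A,I], logical=[B,C,j,E,e,G,A,I,H]

Answer: C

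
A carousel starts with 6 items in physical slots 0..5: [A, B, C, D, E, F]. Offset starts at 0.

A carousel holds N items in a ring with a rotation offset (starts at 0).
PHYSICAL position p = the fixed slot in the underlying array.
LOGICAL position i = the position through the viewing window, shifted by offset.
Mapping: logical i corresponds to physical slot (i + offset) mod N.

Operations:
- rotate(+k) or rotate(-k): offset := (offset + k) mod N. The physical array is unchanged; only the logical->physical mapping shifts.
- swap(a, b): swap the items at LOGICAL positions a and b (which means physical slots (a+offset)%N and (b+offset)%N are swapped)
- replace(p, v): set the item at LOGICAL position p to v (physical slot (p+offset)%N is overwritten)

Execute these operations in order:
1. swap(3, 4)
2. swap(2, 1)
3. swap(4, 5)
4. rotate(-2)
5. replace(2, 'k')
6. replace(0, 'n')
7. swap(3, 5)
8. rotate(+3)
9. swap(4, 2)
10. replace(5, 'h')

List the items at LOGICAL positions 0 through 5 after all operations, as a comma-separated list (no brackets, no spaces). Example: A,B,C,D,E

Answer: E,B,D,n,C,h

Derivation:
After op 1 (swap(3, 4)): offset=0, physical=[A,B,C,E,D,F], logical=[A,B,C,E,D,F]
After op 2 (swap(2, 1)): offset=0, physical=[A,C,B,E,D,F], logical=[A,C,B,E,D,F]
After op 3 (swap(4, 5)): offset=0, physical=[A,C,B,E,F,D], logical=[A,C,B,E,F,D]
After op 4 (rotate(-2)): offset=4, physical=[A,C,B,E,F,D], logical=[F,D,A,C,B,E]
After op 5 (replace(2, 'k')): offset=4, physical=[k,C,B,E,F,D], logical=[F,D,k,C,B,E]
After op 6 (replace(0, 'n')): offset=4, physical=[k,C,B,E,n,D], logical=[n,D,k,C,B,E]
After op 7 (swap(3, 5)): offset=4, physical=[k,E,B,C,n,D], logical=[n,D,k,E,B,C]
After op 8 (rotate(+3)): offset=1, physical=[k,E,B,C,n,D], logical=[E,B,C,n,D,k]
After op 9 (swap(4, 2)): offset=1, physical=[k,E,B,D,n,C], logical=[E,B,D,n,C,k]
After op 10 (replace(5, 'h')): offset=1, physical=[h,E,B,D,n,C], logical=[E,B,D,n,C,h]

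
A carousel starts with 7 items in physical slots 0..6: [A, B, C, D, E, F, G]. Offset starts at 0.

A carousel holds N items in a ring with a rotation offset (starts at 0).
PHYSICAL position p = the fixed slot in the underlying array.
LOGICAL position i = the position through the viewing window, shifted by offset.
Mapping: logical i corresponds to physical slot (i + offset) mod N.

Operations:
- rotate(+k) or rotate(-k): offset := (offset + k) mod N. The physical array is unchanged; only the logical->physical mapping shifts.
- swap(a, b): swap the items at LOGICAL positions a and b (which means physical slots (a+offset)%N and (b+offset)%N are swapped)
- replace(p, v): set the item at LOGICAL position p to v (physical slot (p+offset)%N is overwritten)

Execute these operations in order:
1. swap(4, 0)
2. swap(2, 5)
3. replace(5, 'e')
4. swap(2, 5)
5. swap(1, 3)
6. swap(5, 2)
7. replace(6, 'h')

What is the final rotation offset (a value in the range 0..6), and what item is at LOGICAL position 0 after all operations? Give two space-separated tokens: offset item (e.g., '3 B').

After op 1 (swap(4, 0)): offset=0, physical=[E,B,C,D,A,F,G], logical=[E,B,C,D,A,F,G]
After op 2 (swap(2, 5)): offset=0, physical=[E,B,F,D,A,C,G], logical=[E,B,F,D,A,C,G]
After op 3 (replace(5, 'e')): offset=0, physical=[E,B,F,D,A,e,G], logical=[E,B,F,D,A,e,G]
After op 4 (swap(2, 5)): offset=0, physical=[E,B,e,D,A,F,G], logical=[E,B,e,D,A,F,G]
After op 5 (swap(1, 3)): offset=0, physical=[E,D,e,B,A,F,G], logical=[E,D,e,B,A,F,G]
After op 6 (swap(5, 2)): offset=0, physical=[E,D,F,B,A,e,G], logical=[E,D,F,B,A,e,G]
After op 7 (replace(6, 'h')): offset=0, physical=[E,D,F,B,A,e,h], logical=[E,D,F,B,A,e,h]

Answer: 0 E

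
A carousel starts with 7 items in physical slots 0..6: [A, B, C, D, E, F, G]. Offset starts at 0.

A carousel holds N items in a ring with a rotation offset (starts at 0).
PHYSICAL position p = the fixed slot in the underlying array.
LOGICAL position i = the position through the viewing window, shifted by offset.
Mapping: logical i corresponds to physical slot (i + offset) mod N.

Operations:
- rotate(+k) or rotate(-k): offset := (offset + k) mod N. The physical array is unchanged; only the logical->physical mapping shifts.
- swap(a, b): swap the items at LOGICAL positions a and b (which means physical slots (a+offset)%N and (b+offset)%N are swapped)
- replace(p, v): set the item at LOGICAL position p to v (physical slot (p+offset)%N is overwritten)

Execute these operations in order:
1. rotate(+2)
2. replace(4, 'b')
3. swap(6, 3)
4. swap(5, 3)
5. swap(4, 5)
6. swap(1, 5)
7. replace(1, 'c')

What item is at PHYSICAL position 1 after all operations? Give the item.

Answer: F

Derivation:
After op 1 (rotate(+2)): offset=2, physical=[A,B,C,D,E,F,G], logical=[C,D,E,F,G,A,B]
After op 2 (replace(4, 'b')): offset=2, physical=[A,B,C,D,E,F,b], logical=[C,D,E,F,b,A,B]
After op 3 (swap(6, 3)): offset=2, physical=[A,F,C,D,E,B,b], logical=[C,D,E,B,b,A,F]
After op 4 (swap(5, 3)): offset=2, physical=[B,F,C,D,E,A,b], logical=[C,D,E,A,b,B,F]
After op 5 (swap(4, 5)): offset=2, physical=[b,F,C,D,E,A,B], logical=[C,D,E,A,B,b,F]
After op 6 (swap(1, 5)): offset=2, physical=[D,F,C,b,E,A,B], logical=[C,b,E,A,B,D,F]
After op 7 (replace(1, 'c')): offset=2, physical=[D,F,C,c,E,A,B], logical=[C,c,E,A,B,D,F]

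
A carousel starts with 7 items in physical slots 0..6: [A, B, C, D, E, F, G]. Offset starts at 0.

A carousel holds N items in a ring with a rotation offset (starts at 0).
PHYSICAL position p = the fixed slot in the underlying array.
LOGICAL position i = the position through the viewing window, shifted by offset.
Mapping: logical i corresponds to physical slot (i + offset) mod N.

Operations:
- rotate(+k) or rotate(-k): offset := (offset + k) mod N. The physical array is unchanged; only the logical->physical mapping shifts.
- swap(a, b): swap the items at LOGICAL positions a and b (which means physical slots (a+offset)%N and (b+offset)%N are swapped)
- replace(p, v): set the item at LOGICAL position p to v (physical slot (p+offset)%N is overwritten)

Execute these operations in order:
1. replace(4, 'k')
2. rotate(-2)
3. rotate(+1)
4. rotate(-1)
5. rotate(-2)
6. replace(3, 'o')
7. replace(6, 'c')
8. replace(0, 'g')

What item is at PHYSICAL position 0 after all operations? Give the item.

Answer: A

Derivation:
After op 1 (replace(4, 'k')): offset=0, physical=[A,B,C,D,k,F,G], logical=[A,B,C,D,k,F,G]
After op 2 (rotate(-2)): offset=5, physical=[A,B,C,D,k,F,G], logical=[F,G,A,B,C,D,k]
After op 3 (rotate(+1)): offset=6, physical=[A,B,C,D,k,F,G], logical=[G,A,B,C,D,k,F]
After op 4 (rotate(-1)): offset=5, physical=[A,B,C,D,k,F,G], logical=[F,G,A,B,C,D,k]
After op 5 (rotate(-2)): offset=3, physical=[A,B,C,D,k,F,G], logical=[D,k,F,G,A,B,C]
After op 6 (replace(3, 'o')): offset=3, physical=[A,B,C,D,k,F,o], logical=[D,k,F,o,A,B,C]
After op 7 (replace(6, 'c')): offset=3, physical=[A,B,c,D,k,F,o], logical=[D,k,F,o,A,B,c]
After op 8 (replace(0, 'g')): offset=3, physical=[A,B,c,g,k,F,o], logical=[g,k,F,o,A,B,c]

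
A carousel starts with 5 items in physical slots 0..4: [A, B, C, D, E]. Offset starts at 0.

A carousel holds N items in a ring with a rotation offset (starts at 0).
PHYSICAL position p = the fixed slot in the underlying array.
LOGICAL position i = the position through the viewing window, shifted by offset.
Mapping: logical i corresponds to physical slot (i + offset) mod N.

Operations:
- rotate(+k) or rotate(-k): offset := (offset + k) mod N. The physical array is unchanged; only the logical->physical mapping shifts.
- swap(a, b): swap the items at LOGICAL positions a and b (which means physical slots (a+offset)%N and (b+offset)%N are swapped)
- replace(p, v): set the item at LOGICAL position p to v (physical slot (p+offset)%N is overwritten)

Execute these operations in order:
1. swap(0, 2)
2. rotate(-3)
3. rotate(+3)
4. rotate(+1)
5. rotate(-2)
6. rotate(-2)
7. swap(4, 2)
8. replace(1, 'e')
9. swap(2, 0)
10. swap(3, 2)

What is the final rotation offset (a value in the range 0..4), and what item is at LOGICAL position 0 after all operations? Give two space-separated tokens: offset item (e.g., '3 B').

After op 1 (swap(0, 2)): offset=0, physical=[C,B,A,D,E], logical=[C,B,A,D,E]
After op 2 (rotate(-3)): offset=2, physical=[C,B,A,D,E], logical=[A,D,E,C,B]
After op 3 (rotate(+3)): offset=0, physical=[C,B,A,D,E], logical=[C,B,A,D,E]
After op 4 (rotate(+1)): offset=1, physical=[C,B,A,D,E], logical=[B,A,D,E,C]
After op 5 (rotate(-2)): offset=4, physical=[C,B,A,D,E], logical=[E,C,B,A,D]
After op 6 (rotate(-2)): offset=2, physical=[C,B,A,D,E], logical=[A,D,E,C,B]
After op 7 (swap(4, 2)): offset=2, physical=[C,E,A,D,B], logical=[A,D,B,C,E]
After op 8 (replace(1, 'e')): offset=2, physical=[C,E,A,e,B], logical=[A,e,B,C,E]
After op 9 (swap(2, 0)): offset=2, physical=[C,E,B,e,A], logical=[B,e,A,C,E]
After op 10 (swap(3, 2)): offset=2, physical=[A,E,B,e,C], logical=[B,e,C,A,E]

Answer: 2 B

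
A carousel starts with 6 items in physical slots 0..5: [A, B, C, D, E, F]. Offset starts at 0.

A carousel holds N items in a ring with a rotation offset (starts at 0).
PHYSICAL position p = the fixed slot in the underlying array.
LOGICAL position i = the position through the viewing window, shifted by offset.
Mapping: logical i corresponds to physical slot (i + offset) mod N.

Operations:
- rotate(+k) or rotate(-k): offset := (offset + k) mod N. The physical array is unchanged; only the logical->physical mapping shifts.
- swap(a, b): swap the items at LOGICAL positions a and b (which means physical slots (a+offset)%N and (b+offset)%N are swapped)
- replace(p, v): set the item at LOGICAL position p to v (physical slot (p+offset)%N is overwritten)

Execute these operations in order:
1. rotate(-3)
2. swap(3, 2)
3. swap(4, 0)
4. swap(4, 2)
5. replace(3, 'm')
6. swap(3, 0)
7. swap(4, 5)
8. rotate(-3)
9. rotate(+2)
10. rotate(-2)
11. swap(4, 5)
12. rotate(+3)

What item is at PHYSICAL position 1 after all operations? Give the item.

After op 1 (rotate(-3)): offset=3, physical=[A,B,C,D,E,F], logical=[D,E,F,A,B,C]
After op 2 (swap(3, 2)): offset=3, physical=[F,B,C,D,E,A], logical=[D,E,A,F,B,C]
After op 3 (swap(4, 0)): offset=3, physical=[F,D,C,B,E,A], logical=[B,E,A,F,D,C]
After op 4 (swap(4, 2)): offset=3, physical=[F,A,C,B,E,D], logical=[B,E,D,F,A,C]
After op 5 (replace(3, 'm')): offset=3, physical=[m,A,C,B,E,D], logical=[B,E,D,m,A,C]
After op 6 (swap(3, 0)): offset=3, physical=[B,A,C,m,E,D], logical=[m,E,D,B,A,C]
After op 7 (swap(4, 5)): offset=3, physical=[B,C,A,m,E,D], logical=[m,E,D,B,C,A]
After op 8 (rotate(-3)): offset=0, physical=[B,C,A,m,E,D], logical=[B,C,A,m,E,D]
After op 9 (rotate(+2)): offset=2, physical=[B,C,A,m,E,D], logical=[A,m,E,D,B,C]
After op 10 (rotate(-2)): offset=0, physical=[B,C,A,m,E,D], logical=[B,C,A,m,E,D]
After op 11 (swap(4, 5)): offset=0, physical=[B,C,A,m,D,E], logical=[B,C,A,m,D,E]
After op 12 (rotate(+3)): offset=3, physical=[B,C,A,m,D,E], logical=[m,D,E,B,C,A]

Answer: C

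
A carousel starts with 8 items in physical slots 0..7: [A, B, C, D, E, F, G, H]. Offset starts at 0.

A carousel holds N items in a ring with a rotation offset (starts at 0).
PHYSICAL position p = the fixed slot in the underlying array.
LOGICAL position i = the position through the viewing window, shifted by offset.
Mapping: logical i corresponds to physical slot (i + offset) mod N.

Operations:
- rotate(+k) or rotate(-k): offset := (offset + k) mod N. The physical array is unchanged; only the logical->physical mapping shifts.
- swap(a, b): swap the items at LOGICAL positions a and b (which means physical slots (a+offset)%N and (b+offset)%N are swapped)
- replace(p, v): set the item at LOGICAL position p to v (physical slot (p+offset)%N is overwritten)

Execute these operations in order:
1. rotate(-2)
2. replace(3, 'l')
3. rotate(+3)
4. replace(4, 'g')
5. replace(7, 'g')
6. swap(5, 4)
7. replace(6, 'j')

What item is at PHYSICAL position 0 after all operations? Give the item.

After op 1 (rotate(-2)): offset=6, physical=[A,B,C,D,E,F,G,H], logical=[G,H,A,B,C,D,E,F]
After op 2 (replace(3, 'l')): offset=6, physical=[A,l,C,D,E,F,G,H], logical=[G,H,A,l,C,D,E,F]
After op 3 (rotate(+3)): offset=1, physical=[A,l,C,D,E,F,G,H], logical=[l,C,D,E,F,G,H,A]
After op 4 (replace(4, 'g')): offset=1, physical=[A,l,C,D,E,g,G,H], logical=[l,C,D,E,g,G,H,A]
After op 5 (replace(7, 'g')): offset=1, physical=[g,l,C,D,E,g,G,H], logical=[l,C,D,E,g,G,H,g]
After op 6 (swap(5, 4)): offset=1, physical=[g,l,C,D,E,G,g,H], logical=[l,C,D,E,G,g,H,g]
After op 7 (replace(6, 'j')): offset=1, physical=[g,l,C,D,E,G,g,j], logical=[l,C,D,E,G,g,j,g]

Answer: g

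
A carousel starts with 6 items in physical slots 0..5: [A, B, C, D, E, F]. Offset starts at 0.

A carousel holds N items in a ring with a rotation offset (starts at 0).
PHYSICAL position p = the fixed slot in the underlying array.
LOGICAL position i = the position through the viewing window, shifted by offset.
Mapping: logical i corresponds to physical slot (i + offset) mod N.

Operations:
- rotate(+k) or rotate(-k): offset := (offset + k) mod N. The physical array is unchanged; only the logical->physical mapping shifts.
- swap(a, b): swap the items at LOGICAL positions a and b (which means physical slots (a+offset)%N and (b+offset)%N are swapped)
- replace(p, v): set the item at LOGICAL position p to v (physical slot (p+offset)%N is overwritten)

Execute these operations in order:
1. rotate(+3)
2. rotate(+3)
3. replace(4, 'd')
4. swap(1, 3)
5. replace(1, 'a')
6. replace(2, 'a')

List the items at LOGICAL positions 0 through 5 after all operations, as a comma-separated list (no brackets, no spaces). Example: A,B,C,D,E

Answer: A,a,a,B,d,F

Derivation:
After op 1 (rotate(+3)): offset=3, physical=[A,B,C,D,E,F], logical=[D,E,F,A,B,C]
After op 2 (rotate(+3)): offset=0, physical=[A,B,C,D,E,F], logical=[A,B,C,D,E,F]
After op 3 (replace(4, 'd')): offset=0, physical=[A,B,C,D,d,F], logical=[A,B,C,D,d,F]
After op 4 (swap(1, 3)): offset=0, physical=[A,D,C,B,d,F], logical=[A,D,C,B,d,F]
After op 5 (replace(1, 'a')): offset=0, physical=[A,a,C,B,d,F], logical=[A,a,C,B,d,F]
After op 6 (replace(2, 'a')): offset=0, physical=[A,a,a,B,d,F], logical=[A,a,a,B,d,F]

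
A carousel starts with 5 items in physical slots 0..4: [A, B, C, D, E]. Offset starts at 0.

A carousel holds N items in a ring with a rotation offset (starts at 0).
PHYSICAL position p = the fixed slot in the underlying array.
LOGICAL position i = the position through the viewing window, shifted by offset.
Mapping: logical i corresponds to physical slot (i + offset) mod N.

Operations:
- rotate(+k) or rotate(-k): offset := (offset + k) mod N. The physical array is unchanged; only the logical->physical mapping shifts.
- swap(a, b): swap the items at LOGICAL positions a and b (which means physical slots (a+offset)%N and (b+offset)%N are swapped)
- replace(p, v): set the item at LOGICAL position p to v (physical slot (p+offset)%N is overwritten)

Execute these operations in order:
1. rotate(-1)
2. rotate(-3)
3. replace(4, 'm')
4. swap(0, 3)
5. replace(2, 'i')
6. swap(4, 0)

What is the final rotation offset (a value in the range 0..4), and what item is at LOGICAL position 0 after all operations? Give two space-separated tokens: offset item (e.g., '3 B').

Answer: 1 m

Derivation:
After op 1 (rotate(-1)): offset=4, physical=[A,B,C,D,E], logical=[E,A,B,C,D]
After op 2 (rotate(-3)): offset=1, physical=[A,B,C,D,E], logical=[B,C,D,E,A]
After op 3 (replace(4, 'm')): offset=1, physical=[m,B,C,D,E], logical=[B,C,D,E,m]
After op 4 (swap(0, 3)): offset=1, physical=[m,E,C,D,B], logical=[E,C,D,B,m]
After op 5 (replace(2, 'i')): offset=1, physical=[m,E,C,i,B], logical=[E,C,i,B,m]
After op 6 (swap(4, 0)): offset=1, physical=[E,m,C,i,B], logical=[m,C,i,B,E]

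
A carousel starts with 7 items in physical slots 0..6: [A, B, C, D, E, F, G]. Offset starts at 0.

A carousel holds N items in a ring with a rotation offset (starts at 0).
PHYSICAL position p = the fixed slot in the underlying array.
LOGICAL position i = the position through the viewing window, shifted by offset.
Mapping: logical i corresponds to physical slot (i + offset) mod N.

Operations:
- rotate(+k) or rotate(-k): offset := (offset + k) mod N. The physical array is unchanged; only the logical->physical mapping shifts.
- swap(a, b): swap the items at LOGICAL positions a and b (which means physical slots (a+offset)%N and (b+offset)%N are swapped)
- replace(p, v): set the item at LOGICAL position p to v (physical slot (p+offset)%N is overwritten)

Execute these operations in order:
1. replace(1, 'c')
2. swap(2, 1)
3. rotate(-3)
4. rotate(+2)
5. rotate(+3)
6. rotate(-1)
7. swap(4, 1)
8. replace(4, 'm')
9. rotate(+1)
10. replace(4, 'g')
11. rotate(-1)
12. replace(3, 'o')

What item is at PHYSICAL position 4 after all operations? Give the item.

After op 1 (replace(1, 'c')): offset=0, physical=[A,c,C,D,E,F,G], logical=[A,c,C,D,E,F,G]
After op 2 (swap(2, 1)): offset=0, physical=[A,C,c,D,E,F,G], logical=[A,C,c,D,E,F,G]
After op 3 (rotate(-3)): offset=4, physical=[A,C,c,D,E,F,G], logical=[E,F,G,A,C,c,D]
After op 4 (rotate(+2)): offset=6, physical=[A,C,c,D,E,F,G], logical=[G,A,C,c,D,E,F]
After op 5 (rotate(+3)): offset=2, physical=[A,C,c,D,E,F,G], logical=[c,D,E,F,G,A,C]
After op 6 (rotate(-1)): offset=1, physical=[A,C,c,D,E,F,G], logical=[C,c,D,E,F,G,A]
After op 7 (swap(4, 1)): offset=1, physical=[A,C,F,D,E,c,G], logical=[C,F,D,E,c,G,A]
After op 8 (replace(4, 'm')): offset=1, physical=[A,C,F,D,E,m,G], logical=[C,F,D,E,m,G,A]
After op 9 (rotate(+1)): offset=2, physical=[A,C,F,D,E,m,G], logical=[F,D,E,m,G,A,C]
After op 10 (replace(4, 'g')): offset=2, physical=[A,C,F,D,E,m,g], logical=[F,D,E,m,g,A,C]
After op 11 (rotate(-1)): offset=1, physical=[A,C,F,D,E,m,g], logical=[C,F,D,E,m,g,A]
After op 12 (replace(3, 'o')): offset=1, physical=[A,C,F,D,o,m,g], logical=[C,F,D,o,m,g,A]

Answer: o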